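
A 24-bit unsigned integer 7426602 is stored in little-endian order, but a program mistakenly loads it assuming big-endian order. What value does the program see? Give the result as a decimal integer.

7426602 in 24-bit hexadecimal is 0x71522A.
Stored little-endian, the bytes at ascending addresses are 2A 52 71.
Read back as big-endian, the last byte is least significant, giving 0x2A5271.
0x2A5271 = 2773617.

2773617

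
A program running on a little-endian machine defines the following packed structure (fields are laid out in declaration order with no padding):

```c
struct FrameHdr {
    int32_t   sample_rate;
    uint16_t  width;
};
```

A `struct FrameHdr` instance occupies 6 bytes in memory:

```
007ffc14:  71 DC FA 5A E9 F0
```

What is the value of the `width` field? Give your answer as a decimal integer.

61673

`width` follows `sample_rate` (4 bytes), so it starts at byte offset 4 and occupies 2 bytes.
Bytes at offsets 4..5: E9 F0.
Little-endian stores the least-significant byte at the lowest address.
Reassemble most-significant byte first: F0 E9 → 0xF0E9.
0xF0E9 = 61673.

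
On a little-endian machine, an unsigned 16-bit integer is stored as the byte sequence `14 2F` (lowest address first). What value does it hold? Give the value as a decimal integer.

12052

Little-endian: lowest address holds the least-significant byte.
Reassemble most-significant byte first: 2F 14 → 0x2F14.
0x2F14 = 12052.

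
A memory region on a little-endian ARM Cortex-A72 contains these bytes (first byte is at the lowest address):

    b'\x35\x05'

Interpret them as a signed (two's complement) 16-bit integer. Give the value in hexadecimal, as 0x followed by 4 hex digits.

Little-endian stores the least-significant byte at the lowest address.
Reassemble most-significant byte first: 05 35 → 0x0535.

0x0535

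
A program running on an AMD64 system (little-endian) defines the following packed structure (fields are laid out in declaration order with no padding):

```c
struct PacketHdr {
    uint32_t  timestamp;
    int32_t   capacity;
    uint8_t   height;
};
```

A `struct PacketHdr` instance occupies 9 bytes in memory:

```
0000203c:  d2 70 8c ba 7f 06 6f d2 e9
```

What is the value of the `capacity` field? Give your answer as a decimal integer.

`capacity` follows `timestamp` (4 bytes), so it starts at byte offset 4 and occupies 4 bytes.
Bytes at offsets 4..7: 7F 06 6F D2.
In little-endian order the low byte comes first in memory.
Reassemble most-significant byte first: D2 6F 06 7F → 0xD26F067F.
Top bit is set, so as a signed 32-bit value this is 0xD26F067F − 2^32 = -764475777.

-764475777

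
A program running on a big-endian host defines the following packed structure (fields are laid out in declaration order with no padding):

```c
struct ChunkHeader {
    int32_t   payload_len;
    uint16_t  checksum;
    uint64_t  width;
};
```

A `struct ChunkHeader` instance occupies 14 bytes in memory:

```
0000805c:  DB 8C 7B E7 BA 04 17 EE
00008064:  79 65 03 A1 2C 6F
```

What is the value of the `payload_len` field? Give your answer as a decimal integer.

`payload_len` is the first field, at byte offset 0, occupying 4 bytes.
Bytes at offsets 0..3: DB 8C 7B E7.
Big-endian: lowest address holds the most-significant byte.
The bytes are already most-significant first: 0xDB8C7BE7.
Top bit is set, so as a signed 32-bit value this is 0xDB8C7BE7 − 2^32 = -611550233.

-611550233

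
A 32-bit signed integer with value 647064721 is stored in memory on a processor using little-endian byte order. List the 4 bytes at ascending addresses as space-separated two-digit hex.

647064721 in hexadecimal, padded to 32 bits, is 0x26916C91.
Split into bytes (most-significant first): 26 91 6C 91.
Little-endian: lowest address holds the least-significant byte.
So at ascending addresses the bytes are 91 6C 91 26.

91 6C 91 26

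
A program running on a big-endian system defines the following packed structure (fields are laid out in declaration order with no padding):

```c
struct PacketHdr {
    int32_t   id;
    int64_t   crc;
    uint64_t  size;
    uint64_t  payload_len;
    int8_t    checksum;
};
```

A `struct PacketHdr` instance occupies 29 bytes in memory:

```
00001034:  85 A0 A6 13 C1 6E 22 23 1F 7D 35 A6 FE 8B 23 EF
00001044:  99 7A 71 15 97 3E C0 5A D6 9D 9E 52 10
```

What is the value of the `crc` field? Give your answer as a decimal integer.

`crc` follows `id` (4 bytes), so it starts at byte offset 4 and occupies 8 bytes.
Bytes at offsets 4..11: C1 6E 22 23 1F 7D 35 A6.
In big-endian order the high byte comes first in memory.
The bytes are already most-significant first: 0xC16E22231F7D35A6.
Top bit is set, so as a signed 64-bit value this is 0xC16E22231F7D35A6 − 2^64 = -4508628642703788634.

-4508628642703788634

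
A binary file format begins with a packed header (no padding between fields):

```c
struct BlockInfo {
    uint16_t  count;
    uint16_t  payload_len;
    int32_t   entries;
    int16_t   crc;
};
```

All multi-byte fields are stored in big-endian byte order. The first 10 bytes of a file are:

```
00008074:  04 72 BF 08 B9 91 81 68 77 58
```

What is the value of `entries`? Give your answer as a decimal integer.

-1181646488

`entries` follows `count` (2 B), `payload_len` (2 B), so it starts at offset 2 + 2 = 4 and occupies 4 bytes.
Bytes at offsets 4..7: B9 91 81 68.
Big-endian: lowest address holds the most-significant byte.
The bytes are already most-significant first: 0xB9918168.
Top bit is set, so as a signed 32-bit value this is 0xB9918168 − 2^32 = -1181646488.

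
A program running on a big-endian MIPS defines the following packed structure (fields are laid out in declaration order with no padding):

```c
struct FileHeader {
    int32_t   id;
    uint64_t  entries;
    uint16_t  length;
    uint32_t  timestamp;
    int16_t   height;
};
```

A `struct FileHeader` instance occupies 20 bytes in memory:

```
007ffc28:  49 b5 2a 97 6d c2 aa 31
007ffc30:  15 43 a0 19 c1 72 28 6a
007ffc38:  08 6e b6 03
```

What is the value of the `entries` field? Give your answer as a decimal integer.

`entries` follows `id` (4 bytes), so it starts at byte offset 4 and occupies 8 bytes.
Bytes at offsets 4..11: 6D C2 AA 31 15 43 A0 19.
In big-endian order the high byte comes first in memory.
The bytes are already most-significant first: 0x6DC2AA311543A019.
0x6DC2AA311543A019 = 7909071023402885145.

7909071023402885145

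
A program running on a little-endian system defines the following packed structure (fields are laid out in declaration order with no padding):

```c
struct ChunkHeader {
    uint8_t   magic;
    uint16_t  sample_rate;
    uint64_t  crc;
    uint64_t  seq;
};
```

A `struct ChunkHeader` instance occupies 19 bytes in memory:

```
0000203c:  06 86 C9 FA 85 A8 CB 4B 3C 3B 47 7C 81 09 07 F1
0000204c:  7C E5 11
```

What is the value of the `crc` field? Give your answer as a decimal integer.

`crc` follows `magic` (1 B), `sample_rate` (2 B), so it starts at offset 1 + 2 = 3 and occupies 8 bytes.
Bytes at offsets 3..10: FA 85 A8 CB 4B 3C 3B 47.
Little-endian stores the least-significant byte at the lowest address.
Reassemble most-significant byte first: 47 3B 3C 4B CB A8 85 FA → 0x473B3C4BCBA885FA.
0x473B3C4BCBA885FA = 5132762496555845114.

5132762496555845114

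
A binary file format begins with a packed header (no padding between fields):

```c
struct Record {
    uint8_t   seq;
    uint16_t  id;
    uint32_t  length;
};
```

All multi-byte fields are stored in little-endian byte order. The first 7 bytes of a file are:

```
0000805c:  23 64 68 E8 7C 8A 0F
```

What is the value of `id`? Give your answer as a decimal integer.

`id` follows `seq` (1 byte), so it starts at byte offset 1 and occupies 2 bytes.
Bytes at offsets 1..2: 64 68.
In little-endian order the low byte comes first in memory.
Reassemble most-significant byte first: 68 64 → 0x6864.
0x6864 = 26724.

26724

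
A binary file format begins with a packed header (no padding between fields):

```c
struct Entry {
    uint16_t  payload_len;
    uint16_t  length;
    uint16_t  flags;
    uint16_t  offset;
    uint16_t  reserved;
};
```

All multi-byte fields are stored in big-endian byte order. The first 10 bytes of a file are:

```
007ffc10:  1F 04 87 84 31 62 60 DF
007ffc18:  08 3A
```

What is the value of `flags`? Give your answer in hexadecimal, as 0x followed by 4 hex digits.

0x3162

`flags` follows `payload_len` (2 B), `length` (2 B), so it starts at offset 2 + 2 = 4 and occupies 2 bytes.
Bytes at offsets 4..5: 31 62.
In big-endian order the high byte comes first in memory.
The bytes are already most-significant first: 0x3162.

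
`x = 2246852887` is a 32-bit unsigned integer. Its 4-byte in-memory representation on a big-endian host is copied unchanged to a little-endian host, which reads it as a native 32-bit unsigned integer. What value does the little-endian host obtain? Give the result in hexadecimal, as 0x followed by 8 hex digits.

0x1741EC85

2246852887 in 32-bit hexadecimal is 0x85EC4117.
Stored big-endian, the bytes at ascending addresses are 85 EC 41 17.
Read back as little-endian, the first byte is least significant, giving 0x1741EC85.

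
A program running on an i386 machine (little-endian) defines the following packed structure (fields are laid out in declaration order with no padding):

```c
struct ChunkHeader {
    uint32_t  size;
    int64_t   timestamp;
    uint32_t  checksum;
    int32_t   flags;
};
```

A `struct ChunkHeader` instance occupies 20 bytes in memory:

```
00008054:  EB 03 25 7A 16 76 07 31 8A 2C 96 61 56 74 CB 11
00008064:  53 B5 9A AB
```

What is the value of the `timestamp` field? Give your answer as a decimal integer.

`timestamp` follows `size` (4 bytes), so it starts at byte offset 4 and occupies 8 bytes.
Bytes at offsets 4..11: 16 76 07 31 8A 2C 96 61.
Little-endian stores the least-significant byte at the lowest address.
Reassemble most-significant byte first: 61 96 2C 8A 31 07 76 16 → 0x61962C8A31077616.
0x61962C8A31077616 = 7031856840225289750.

7031856840225289750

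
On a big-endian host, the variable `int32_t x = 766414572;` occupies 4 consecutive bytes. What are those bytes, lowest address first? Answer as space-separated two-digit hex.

2D AE 8E EC

766414572 in hexadecimal, padded to 32 bits, is 0x2DAE8EEC.
Split into bytes (most-significant first): 2D AE 8E EC.
In big-endian order the high byte comes first in memory.
So the memory order matches the most-significant-first order: 2D AE 8E EC.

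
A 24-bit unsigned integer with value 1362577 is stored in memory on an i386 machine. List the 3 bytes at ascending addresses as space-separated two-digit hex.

91 CA 14

1362577 in hexadecimal, padded to 24 bits, is 0x14CA91.
Split into bytes (most-significant first): 14 CA 91.
Little-endian stores the least-significant byte at the lowest address.
So at ascending addresses the bytes are 91 CA 14.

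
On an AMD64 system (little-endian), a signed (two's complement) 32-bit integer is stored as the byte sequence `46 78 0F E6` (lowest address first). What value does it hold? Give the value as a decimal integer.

-435193786

In little-endian order the low byte comes first in memory.
Reassemble most-significant byte first: E6 0F 78 46 → 0xE60F7846.
Top bit is set, so as a signed 32-bit value this is 0xE60F7846 − 2^32 = -435193786.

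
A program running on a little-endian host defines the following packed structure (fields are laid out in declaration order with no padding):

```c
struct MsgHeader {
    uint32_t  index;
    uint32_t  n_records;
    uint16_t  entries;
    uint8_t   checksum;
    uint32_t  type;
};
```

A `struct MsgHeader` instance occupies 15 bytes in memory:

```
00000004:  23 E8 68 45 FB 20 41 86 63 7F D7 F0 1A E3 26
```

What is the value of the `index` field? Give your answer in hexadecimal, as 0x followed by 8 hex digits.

0x4568E823

`index` is the first field, at byte offset 0, occupying 4 bytes.
Bytes at offsets 0..3: 23 E8 68 45.
Little-endian: lowest address holds the least-significant byte.
Reassemble most-significant byte first: 45 68 E8 23 → 0x4568E823.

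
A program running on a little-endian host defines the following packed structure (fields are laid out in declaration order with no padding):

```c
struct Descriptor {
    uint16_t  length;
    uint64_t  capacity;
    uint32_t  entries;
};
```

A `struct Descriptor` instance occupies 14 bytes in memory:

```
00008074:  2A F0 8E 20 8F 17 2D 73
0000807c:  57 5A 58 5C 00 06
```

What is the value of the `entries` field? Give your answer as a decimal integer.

`entries` follows `length` (2 B), `capacity` (8 B), so it starts at offset 2 + 8 = 10 and occupies 4 bytes.
Bytes at offsets 10..13: 58 5C 00 06.
In little-endian order the low byte comes first in memory.
Reassemble most-significant byte first: 06 00 5C 58 → 0x06005C58.
0x06005C58 = 100686936.

100686936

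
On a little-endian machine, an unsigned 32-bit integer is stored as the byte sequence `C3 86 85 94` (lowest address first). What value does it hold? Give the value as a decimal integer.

2491778755

Little-endian stores the least-significant byte at the lowest address.
Reassemble most-significant byte first: 94 85 86 C3 → 0x948586C3.
0x948586C3 = 2491778755.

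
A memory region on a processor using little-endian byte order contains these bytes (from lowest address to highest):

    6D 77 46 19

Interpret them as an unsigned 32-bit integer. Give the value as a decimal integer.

Little-endian stores the least-significant byte at the lowest address.
Reassemble most-significant byte first: 19 46 77 6D → 0x1946776D.
0x1946776D = 424048493.

424048493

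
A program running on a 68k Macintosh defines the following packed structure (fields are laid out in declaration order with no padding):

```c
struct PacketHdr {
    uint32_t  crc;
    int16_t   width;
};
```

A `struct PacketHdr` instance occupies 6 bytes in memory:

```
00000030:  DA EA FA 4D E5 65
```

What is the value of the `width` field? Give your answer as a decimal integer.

`width` follows `crc` (4 bytes), so it starts at byte offset 4 and occupies 2 bytes.
Bytes at offsets 4..5: E5 65.
Big-endian stores the most-significant byte at the lowest address.
The bytes are already most-significant first: 0xE565.
Top bit is set, so as a signed 16-bit value this is 0xE565 − 2^16 = -6811.

-6811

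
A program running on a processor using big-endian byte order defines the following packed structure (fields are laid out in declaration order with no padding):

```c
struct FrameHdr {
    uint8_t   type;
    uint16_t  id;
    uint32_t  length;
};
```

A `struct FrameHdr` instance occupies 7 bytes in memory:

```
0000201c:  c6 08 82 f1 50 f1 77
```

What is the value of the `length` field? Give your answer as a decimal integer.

`length` follows `type` (1 B), `id` (2 B), so it starts at offset 1 + 2 = 3 and occupies 4 bytes.
Bytes at offsets 3..6: F1 50 F1 77.
In big-endian order the high byte comes first in memory.
The bytes are already most-significant first: 0xF150F177.
0xF150F177 = 4048613751.

4048613751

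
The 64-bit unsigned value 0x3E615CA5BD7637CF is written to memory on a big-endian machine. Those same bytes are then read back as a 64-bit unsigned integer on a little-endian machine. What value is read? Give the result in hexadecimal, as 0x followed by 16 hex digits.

Stored big-endian, the bytes at ascending addresses are 3E 61 5C A5 BD 76 37 CF.
Read back as little-endian, the first byte is least significant, giving 0xCF3776BDA55C613E.

0xCF3776BDA55C613E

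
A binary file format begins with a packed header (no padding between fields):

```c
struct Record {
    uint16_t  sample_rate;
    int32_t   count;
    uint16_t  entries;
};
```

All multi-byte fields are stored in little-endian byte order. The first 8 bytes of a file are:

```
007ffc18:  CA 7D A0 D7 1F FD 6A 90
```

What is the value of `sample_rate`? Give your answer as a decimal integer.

32202

`sample_rate` is the first field, at byte offset 0, occupying 2 bytes.
Bytes at offsets 0..1: CA 7D.
Little-endian: lowest address holds the least-significant byte.
Reassemble most-significant byte first: 7D CA → 0x7DCA.
0x7DCA = 32202.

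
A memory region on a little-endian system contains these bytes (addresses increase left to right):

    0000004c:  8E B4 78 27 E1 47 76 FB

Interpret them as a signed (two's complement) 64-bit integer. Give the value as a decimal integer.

-326994890582346610

Little-endian: lowest address holds the least-significant byte.
Reassemble most-significant byte first: FB 76 47 E1 27 78 B4 8E → 0xFB7647E12778B48E.
Top bit is set, so as a signed 64-bit value this is 0xFB7647E12778B48E − 2^64 = -326994890582346610.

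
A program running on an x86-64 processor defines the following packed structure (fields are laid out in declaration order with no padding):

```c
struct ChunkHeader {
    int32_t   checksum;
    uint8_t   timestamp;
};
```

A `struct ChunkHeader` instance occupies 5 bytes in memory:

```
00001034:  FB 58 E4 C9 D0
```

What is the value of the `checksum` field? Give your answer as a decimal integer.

-907781893

`checksum` is the first field, at byte offset 0, occupying 4 bytes.
Bytes at offsets 0..3: FB 58 E4 C9.
Little-endian: lowest address holds the least-significant byte.
Reassemble most-significant byte first: C9 E4 58 FB → 0xC9E458FB.
Top bit is set, so as a signed 32-bit value this is 0xC9E458FB − 2^32 = -907781893.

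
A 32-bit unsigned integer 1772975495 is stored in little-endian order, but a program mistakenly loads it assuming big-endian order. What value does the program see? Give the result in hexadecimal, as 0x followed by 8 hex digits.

0x8775AD69

1772975495 in 32-bit hexadecimal is 0x69AD7587.
Stored little-endian, the bytes at ascending addresses are 87 75 AD 69.
Read back as big-endian, the last byte is least significant, giving 0x8775AD69.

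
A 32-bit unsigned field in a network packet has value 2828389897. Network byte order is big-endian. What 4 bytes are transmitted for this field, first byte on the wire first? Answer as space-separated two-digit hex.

A8 95 CE 09

2828389897 in hexadecimal, padded to 32 bits, is 0xA895CE09.
Split into bytes (most-significant first): A8 95 CE 09.
In big-endian order the high byte comes first in memory.
So the memory order matches the most-significant-first order: A8 95 CE 09.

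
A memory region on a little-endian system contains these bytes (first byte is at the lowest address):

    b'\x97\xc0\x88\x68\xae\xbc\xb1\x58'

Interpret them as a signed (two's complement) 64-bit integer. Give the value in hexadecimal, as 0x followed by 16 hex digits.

0x58B1BCAE6888C097

Little-endian stores the least-significant byte at the lowest address.
Reassemble most-significant byte first: 58 B1 BC AE 68 88 C0 97 → 0x58B1BCAE6888C097.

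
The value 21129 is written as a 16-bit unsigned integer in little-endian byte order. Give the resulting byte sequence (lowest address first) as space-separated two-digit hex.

89 52

21129 in hexadecimal, padded to 16 bits, is 0x5289.
Split into bytes (most-significant first): 52 89.
Little-endian stores the least-significant byte at the lowest address.
So at ascending addresses the bytes are 89 52.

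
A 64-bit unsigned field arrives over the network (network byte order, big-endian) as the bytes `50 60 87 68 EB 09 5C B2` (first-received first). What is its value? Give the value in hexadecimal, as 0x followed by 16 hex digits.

In big-endian order the high byte comes first in memory.
The bytes are already most-significant first: 0x50608768EB095CB2.

0x50608768EB095CB2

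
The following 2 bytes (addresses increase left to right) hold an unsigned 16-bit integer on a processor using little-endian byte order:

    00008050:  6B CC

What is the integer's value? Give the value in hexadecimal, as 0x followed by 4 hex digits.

Little-endian: lowest address holds the least-significant byte.
Reassemble most-significant byte first: CC 6B → 0xCC6B.

0xCC6B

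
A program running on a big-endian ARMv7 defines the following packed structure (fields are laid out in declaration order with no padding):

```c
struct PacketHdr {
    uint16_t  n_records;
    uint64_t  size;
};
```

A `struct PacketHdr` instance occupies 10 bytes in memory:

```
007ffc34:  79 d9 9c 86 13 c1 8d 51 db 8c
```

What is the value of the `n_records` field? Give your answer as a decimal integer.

`n_records` is the first field, at byte offset 0, occupying 2 bytes.
Bytes at offsets 0..1: 79 D9.
Big-endian: lowest address holds the most-significant byte.
The bytes are already most-significant first: 0x79D9.
0x79D9 = 31193.

31193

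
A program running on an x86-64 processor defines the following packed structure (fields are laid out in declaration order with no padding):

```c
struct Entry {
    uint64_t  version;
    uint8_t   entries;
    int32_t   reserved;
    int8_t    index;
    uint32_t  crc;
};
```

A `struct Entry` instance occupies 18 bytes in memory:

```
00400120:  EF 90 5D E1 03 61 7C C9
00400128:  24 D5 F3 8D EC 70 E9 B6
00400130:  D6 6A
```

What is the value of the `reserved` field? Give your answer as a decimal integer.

`reserved` follows `version` (8 B), `entries` (1 B), so it starts at offset 8 + 1 = 9 and occupies 4 bytes.
Bytes at offsets 9..12: D5 F3 8D EC.
Little-endian: lowest address holds the least-significant byte.
Reassemble most-significant byte first: EC 8D F3 D5 → 0xEC8DF3D5.
Top bit is set, so as a signed 32-bit value this is 0xEC8DF3D5 − 2^32 = -326241323.

-326241323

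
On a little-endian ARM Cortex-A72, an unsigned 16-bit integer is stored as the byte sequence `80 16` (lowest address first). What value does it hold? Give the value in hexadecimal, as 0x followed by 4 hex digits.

0x1680

Little-endian stores the least-significant byte at the lowest address.
Reassemble most-significant byte first: 16 80 → 0x1680.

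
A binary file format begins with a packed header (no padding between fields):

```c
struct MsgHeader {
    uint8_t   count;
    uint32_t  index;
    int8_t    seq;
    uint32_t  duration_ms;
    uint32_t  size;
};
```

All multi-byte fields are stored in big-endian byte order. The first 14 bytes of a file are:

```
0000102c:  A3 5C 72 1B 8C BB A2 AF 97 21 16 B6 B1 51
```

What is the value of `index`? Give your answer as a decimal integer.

`index` follows `count` (1 byte), so it starts at byte offset 1 and occupies 4 bytes.
Bytes at offsets 1..4: 5C 72 1B 8C.
In big-endian order the high byte comes first in memory.
The bytes are already most-significant first: 0x5C721B8C.
0x5C721B8C = 1550982028.

1550982028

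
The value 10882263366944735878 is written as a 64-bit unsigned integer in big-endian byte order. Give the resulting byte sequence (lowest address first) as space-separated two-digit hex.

97 05 90 E0 22 FC C2 86

10882263366944735878 in hexadecimal, padded to 64 bits, is 0x970590E022FCC286.
Split into bytes (most-significant first): 97 05 90 E0 22 FC C2 86.
In big-endian order the high byte comes first in memory.
So the memory order matches the most-significant-first order: 97 05 90 E0 22 FC C2 86.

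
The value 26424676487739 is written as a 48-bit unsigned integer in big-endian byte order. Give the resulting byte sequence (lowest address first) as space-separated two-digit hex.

26424676487739 in hexadecimal, padded to 48 bits, is 0x18087974923B.
Split into bytes (most-significant first): 18 08 79 74 92 3B.
Big-endian stores the most-significant byte at the lowest address.
So the memory order matches the most-significant-first order: 18 08 79 74 92 3B.

18 08 79 74 92 3B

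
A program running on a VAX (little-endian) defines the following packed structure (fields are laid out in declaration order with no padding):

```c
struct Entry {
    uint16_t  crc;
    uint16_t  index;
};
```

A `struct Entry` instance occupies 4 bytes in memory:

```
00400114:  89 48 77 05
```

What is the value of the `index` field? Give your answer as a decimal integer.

1399

`index` follows `crc` (2 bytes), so it starts at byte offset 2 and occupies 2 bytes.
Bytes at offsets 2..3: 77 05.
Little-endian: lowest address holds the least-significant byte.
Reassemble most-significant byte first: 05 77 → 0x0577.
0x0577 = 1399.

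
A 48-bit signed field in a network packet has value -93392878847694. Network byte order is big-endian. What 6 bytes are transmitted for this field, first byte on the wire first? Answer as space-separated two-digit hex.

Two's complement of -93392878847694 in 48 bits: 93392878847694 = 0x54F0B95E46CE; invert → 0xAB0F46A1B931; add 1 → 0xAB0F46A1B932.
Split into bytes (most-significant first): AB 0F 46 A1 B9 32.
Big-endian stores the most-significant byte at the lowest address.
So the memory order matches the most-significant-first order: AB 0F 46 A1 B9 32.

AB 0F 46 A1 B9 32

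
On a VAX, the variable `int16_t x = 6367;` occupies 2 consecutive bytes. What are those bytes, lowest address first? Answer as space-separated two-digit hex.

DF 18

6367 in hexadecimal, padded to 16 bits, is 0x18DF.
Split into bytes (most-significant first): 18 DF.
Little-endian stores the least-significant byte at the lowest address.
So at ascending addresses the bytes are DF 18.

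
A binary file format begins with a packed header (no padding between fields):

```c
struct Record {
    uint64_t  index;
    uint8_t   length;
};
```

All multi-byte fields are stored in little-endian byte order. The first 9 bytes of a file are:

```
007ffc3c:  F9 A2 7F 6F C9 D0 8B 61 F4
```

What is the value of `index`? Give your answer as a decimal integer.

7028941207019430649

`index` is the first field, at byte offset 0, occupying 8 bytes.
Bytes at offsets 0..7: F9 A2 7F 6F C9 D0 8B 61.
In little-endian order the low byte comes first in memory.
Reassemble most-significant byte first: 61 8B D0 C9 6F 7F A2 F9 → 0x618BD0C96F7FA2F9.
0x618BD0C96F7FA2F9 = 7028941207019430649.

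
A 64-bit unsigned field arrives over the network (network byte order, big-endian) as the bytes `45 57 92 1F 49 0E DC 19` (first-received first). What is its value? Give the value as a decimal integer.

Big-endian: lowest address holds the most-significant byte.
The bytes are already most-significant first: 0x4557921F490EDC19.
0x4557921F490EDC19 = 4996622974658206745.

4996622974658206745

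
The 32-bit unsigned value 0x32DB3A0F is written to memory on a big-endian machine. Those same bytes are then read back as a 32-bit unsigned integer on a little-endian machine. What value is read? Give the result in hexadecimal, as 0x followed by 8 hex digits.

0x0F3ADB32

Stored big-endian, the bytes at ascending addresses are 32 DB 3A 0F.
Read back as little-endian, the first byte is least significant, giving 0x0F3ADB32.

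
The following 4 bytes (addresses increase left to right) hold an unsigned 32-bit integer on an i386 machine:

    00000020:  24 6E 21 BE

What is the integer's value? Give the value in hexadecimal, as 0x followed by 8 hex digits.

0xBE216E24

Little-endian: lowest address holds the least-significant byte.
Reassemble most-significant byte first: BE 21 6E 24 → 0xBE216E24.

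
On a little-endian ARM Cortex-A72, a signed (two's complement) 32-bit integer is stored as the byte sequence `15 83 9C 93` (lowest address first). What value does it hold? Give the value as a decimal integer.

Little-endian: lowest address holds the least-significant byte.
Reassemble most-significant byte first: 93 9C 83 15 → 0x939C8315.
Top bit is set, so as a signed 32-bit value this is 0x939C8315 − 2^32 = -1818459371.

-1818459371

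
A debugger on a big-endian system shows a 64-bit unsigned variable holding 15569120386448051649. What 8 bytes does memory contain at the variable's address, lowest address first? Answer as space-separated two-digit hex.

15569120386448051649 in hexadecimal, padded to 64 bits, is 0xD810A080B3874DC1.
Split into bytes (most-significant first): D8 10 A0 80 B3 87 4D C1.
In big-endian order the high byte comes first in memory.
So the memory order matches the most-significant-first order: D8 10 A0 80 B3 87 4D C1.

D8 10 A0 80 B3 87 4D C1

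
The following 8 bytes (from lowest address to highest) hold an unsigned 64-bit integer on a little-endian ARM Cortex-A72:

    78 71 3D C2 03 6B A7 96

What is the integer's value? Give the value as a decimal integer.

10855763090687750520

Little-endian: lowest address holds the least-significant byte.
Reassemble most-significant byte first: 96 A7 6B 03 C2 3D 71 78 → 0x96A76B03C23D7178.
0x96A76B03C23D7178 = 10855763090687750520.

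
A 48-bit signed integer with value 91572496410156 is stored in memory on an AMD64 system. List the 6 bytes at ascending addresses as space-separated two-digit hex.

2C A6 1E E2 48 53

91572496410156 in hexadecimal, padded to 48 bits, is 0x5348E21EA62C.
Split into bytes (most-significant first): 53 48 E2 1E A6 2C.
Little-endian: lowest address holds the least-significant byte.
So at ascending addresses the bytes are 2C A6 1E E2 48 53.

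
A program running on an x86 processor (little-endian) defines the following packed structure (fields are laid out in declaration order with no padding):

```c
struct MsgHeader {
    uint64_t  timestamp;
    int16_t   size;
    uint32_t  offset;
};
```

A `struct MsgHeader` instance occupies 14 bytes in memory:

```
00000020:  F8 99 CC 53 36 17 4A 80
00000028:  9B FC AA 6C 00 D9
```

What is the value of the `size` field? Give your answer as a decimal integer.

-869

`size` follows `timestamp` (8 bytes), so it starts at byte offset 8 and occupies 2 bytes.
Bytes at offsets 8..9: 9B FC.
Little-endian stores the least-significant byte at the lowest address.
Reassemble most-significant byte first: FC 9B → 0xFC9B.
Top bit is set, so as a signed 16-bit value this is 0xFC9B − 2^16 = -869.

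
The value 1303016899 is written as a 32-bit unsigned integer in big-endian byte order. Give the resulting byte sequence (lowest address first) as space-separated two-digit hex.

1303016899 in hexadecimal, padded to 32 bits, is 0x4DAA75C3.
Split into bytes (most-significant first): 4D AA 75 C3.
In big-endian order the high byte comes first in memory.
So the memory order matches the most-significant-first order: 4D AA 75 C3.

4D AA 75 C3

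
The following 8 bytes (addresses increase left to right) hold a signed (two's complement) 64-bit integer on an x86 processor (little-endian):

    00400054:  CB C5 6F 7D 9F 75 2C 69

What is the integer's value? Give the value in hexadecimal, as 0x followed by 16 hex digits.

0x692C759F7D6FC5CB

Little-endian stores the least-significant byte at the lowest address.
Reassemble most-significant byte first: 69 2C 75 9F 7D 6F C5 CB → 0x692C759F7D6FC5CB.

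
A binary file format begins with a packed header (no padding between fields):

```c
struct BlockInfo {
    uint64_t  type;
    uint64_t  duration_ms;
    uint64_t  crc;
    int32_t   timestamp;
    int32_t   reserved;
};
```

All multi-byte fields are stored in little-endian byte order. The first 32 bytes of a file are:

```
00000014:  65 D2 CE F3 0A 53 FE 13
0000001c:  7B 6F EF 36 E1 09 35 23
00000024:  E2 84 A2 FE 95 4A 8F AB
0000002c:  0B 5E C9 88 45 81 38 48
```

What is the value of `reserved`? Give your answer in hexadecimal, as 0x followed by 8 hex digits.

`reserved` follows `type` (8 B), `duration_ms` (8 B), `crc` (8 B), `timestamp` (4 B), so it starts at offset 8 + 8 + 8 + 4 = 28 and occupies 4 bytes.
Bytes at offsets 28..31: 45 81 38 48.
Little-endian stores the least-significant byte at the lowest address.
Reassemble most-significant byte first: 48 38 81 45 → 0x48388145.

0x48388145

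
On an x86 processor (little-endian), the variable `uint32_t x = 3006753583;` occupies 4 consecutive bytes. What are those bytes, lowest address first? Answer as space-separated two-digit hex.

2F 6B 37 B3

3006753583 in hexadecimal, padded to 32 bits, is 0xB3376B2F.
Split into bytes (most-significant first): B3 37 6B 2F.
In little-endian order the low byte comes first in memory.
So at ascending addresses the bytes are 2F 6B 37 B3.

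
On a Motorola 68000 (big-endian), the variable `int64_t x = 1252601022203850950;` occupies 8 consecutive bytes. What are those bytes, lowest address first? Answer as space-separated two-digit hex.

1252601022203850950 in hexadecimal, padded to 64 bits, is 0x116221FE3DC070C6.
Split into bytes (most-significant first): 11 62 21 FE 3D C0 70 C6.
In big-endian order the high byte comes first in memory.
So the memory order matches the most-significant-first order: 11 62 21 FE 3D C0 70 C6.

11 62 21 FE 3D C0 70 C6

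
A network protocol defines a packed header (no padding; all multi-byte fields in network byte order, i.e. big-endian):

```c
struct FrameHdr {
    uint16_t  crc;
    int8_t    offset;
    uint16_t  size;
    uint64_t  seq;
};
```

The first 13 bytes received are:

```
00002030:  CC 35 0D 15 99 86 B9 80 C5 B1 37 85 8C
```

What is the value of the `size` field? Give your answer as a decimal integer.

`size` follows `crc` (2 B), `offset` (1 B), so it starts at offset 2 + 1 = 3 and occupies 2 bytes.
Bytes at offsets 3..4: 15 99.
In big-endian order the high byte comes first in memory.
The bytes are already most-significant first: 0x1599.
0x1599 = 5529.

5529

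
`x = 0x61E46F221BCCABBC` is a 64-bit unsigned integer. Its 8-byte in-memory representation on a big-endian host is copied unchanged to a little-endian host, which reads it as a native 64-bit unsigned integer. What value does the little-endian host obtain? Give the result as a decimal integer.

Stored big-endian, the bytes at ascending addresses are 61 E4 6F 22 1B CC AB BC.
Read back as little-endian, the first byte is least significant, giving 0xBCABCC1B226FE461.
0xBCABCC1B226FE461 = 13595184317061915745.

13595184317061915745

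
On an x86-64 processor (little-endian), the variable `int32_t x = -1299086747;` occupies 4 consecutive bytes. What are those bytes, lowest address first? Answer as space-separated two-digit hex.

Two's complement of -1299086747 in 32 bits: 1299086747 = 0x4D6E7D9B; invert → 0xB2918264; add 1 → 0xB2918265.
Split into bytes (most-significant first): B2 91 82 65.
Little-endian: lowest address holds the least-significant byte.
So at ascending addresses the bytes are 65 82 91 B2.

65 82 91 B2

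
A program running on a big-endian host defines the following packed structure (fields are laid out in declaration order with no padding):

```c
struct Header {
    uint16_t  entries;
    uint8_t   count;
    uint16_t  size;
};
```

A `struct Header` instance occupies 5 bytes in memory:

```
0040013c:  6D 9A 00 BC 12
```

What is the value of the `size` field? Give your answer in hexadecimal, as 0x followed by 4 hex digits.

0xBC12

`size` follows `entries` (2 B), `count` (1 B), so it starts at offset 2 + 1 = 3 and occupies 2 bytes.
Bytes at offsets 3..4: BC 12.
Big-endian: lowest address holds the most-significant byte.
The bytes are already most-significant first: 0xBC12.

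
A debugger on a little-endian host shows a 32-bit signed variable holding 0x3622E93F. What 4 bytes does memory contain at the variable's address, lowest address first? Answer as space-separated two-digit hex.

3F E9 22 36

Split into bytes (most-significant first): 36 22 E9 3F.
In little-endian order the low byte comes first in memory.
So at ascending addresses the bytes are 3F E9 22 36.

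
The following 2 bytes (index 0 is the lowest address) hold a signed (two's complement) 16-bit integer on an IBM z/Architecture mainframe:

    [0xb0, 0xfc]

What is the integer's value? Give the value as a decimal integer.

-20228

Big-endian stores the most-significant byte at the lowest address.
The bytes are already most-significant first: 0xB0FC.
Top bit is set, so as a signed 16-bit value this is 0xB0FC − 2^16 = -20228.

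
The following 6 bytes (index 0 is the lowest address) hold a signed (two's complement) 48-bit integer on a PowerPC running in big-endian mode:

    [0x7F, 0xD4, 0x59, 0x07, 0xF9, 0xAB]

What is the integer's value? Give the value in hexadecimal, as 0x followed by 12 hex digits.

0x7FD45907F9AB

Big-endian stores the most-significant byte at the lowest address.
The bytes are already most-significant first: 0x7FD45907F9AB.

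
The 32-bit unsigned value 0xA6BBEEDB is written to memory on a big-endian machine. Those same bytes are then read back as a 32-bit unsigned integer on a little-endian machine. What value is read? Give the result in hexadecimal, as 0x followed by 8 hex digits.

Stored big-endian, the bytes at ascending addresses are A6 BB EE DB.
Read back as little-endian, the first byte is least significant, giving 0xDBEEBBA6.

0xDBEEBBA6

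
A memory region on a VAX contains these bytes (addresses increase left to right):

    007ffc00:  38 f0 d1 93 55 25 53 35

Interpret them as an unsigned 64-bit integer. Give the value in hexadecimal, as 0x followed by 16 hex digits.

Little-endian stores the least-significant byte at the lowest address.
Reassemble most-significant byte first: 35 53 25 55 93 D1 F0 38 → 0x3553255593D1F038.

0x3553255593D1F038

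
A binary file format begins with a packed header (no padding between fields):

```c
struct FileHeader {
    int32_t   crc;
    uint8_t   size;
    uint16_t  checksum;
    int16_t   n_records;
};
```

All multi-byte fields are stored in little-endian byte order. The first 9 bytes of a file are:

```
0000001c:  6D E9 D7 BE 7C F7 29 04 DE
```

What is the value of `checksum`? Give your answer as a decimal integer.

10743

`checksum` follows `crc` (4 B), `size` (1 B), so it starts at offset 4 + 1 = 5 and occupies 2 bytes.
Bytes at offsets 5..6: F7 29.
In little-endian order the low byte comes first in memory.
Reassemble most-significant byte first: 29 F7 → 0x29F7.
0x29F7 = 10743.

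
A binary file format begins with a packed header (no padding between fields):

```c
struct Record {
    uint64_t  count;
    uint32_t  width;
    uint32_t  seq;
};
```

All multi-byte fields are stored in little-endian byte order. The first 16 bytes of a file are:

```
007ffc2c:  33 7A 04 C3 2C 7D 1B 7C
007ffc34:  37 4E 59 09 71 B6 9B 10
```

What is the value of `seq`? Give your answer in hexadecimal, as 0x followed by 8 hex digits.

`seq` follows `count` (8 B), `width` (4 B), so it starts at offset 8 + 4 = 12 and occupies 4 bytes.
Bytes at offsets 12..15: 71 B6 9B 10.
In little-endian order the low byte comes first in memory.
Reassemble most-significant byte first: 10 9B B6 71 → 0x109BB671.

0x109BB671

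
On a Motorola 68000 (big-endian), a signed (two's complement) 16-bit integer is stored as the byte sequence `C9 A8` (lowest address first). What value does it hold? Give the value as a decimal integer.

Big-endian: lowest address holds the most-significant byte.
The bytes are already most-significant first: 0xC9A8.
Top bit is set, so as a signed 16-bit value this is 0xC9A8 − 2^16 = -13912.

-13912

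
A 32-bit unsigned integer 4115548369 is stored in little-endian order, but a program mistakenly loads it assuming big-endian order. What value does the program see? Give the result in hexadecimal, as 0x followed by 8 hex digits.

4115548369 in 32-bit hexadecimal is 0xF54E48D1.
Stored little-endian, the bytes at ascending addresses are D1 48 4E F5.
Read back as big-endian, the last byte is least significant, giving 0xD1484EF5.

0xD1484EF5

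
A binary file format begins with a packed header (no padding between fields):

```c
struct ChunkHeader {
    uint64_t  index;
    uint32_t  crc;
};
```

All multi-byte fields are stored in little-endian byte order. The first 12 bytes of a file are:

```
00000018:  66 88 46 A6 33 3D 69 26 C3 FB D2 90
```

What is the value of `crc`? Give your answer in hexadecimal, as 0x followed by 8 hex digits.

`crc` follows `index` (8 bytes), so it starts at byte offset 8 and occupies 4 bytes.
Bytes at offsets 8..11: C3 FB D2 90.
In little-endian order the low byte comes first in memory.
Reassemble most-significant byte first: 90 D2 FB C3 → 0x90D2FBC3.

0x90D2FBC3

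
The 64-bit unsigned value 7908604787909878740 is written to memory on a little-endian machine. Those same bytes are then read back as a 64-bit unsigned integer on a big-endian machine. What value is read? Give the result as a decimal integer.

7908604787909878740 in 64-bit hexadecimal is 0x6DC102272C5263D4.
Stored little-endian, the bytes at ascending addresses are D4 63 52 2C 27 02 C1 6D.
Read back as big-endian, the last byte is least significant, giving 0xD463522C2702C16D.
0xD463522C2702C16D = 15304166308321608045.

15304166308321608045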